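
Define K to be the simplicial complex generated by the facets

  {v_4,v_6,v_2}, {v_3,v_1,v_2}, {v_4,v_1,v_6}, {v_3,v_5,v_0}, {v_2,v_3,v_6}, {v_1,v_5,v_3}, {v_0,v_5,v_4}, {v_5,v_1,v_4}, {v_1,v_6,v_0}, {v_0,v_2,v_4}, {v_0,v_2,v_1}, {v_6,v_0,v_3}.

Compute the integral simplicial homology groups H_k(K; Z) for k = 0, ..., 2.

Fix the vertex order v_0 < v_1 < v_2 < v_3 < v_4 < v_5 < v_6 and write every simplex with vertices in increasing order. Then dim K = 2 and the simplices of K are:

  0-simplices (7): [v_0], [v_1], [v_2], [v_3], [v_4], [v_5], [v_6]
  1-simplices (18): (18 of them)
  2-simplices (12): (12 of them)

giving chain groups C_0 ≅ Z^7, C_1 ≅ Z^18, C_2 ≅ Z^12.

The boundary map ∂_1: C_1 → C_0 maps an edge to its endpoints' difference, ∂[p,q] = q − p. For instance
  ∂[v_0,v_2] = [v_2] − [v_0].
As a 7×18 matrix over Z this has rank 6, with invariant factors (1,1,1,1,1,1).

Boundary ∂_2: C_2 → C_1 maps a triangle to the signed sum of its edges. For instance
  ∂[v_0,v_3,v_5] = [v_3,v_5] − [v_0,v_5] + [v_0,v_3],
  ∂[v_0,v_2,v_4] = [v_2,v_4] − [v_0,v_4] + [v_0,v_2].
As a 18×12 matrix over Z this has rank 12, with invariant factors (1,1,1,1,1,1,1,1,1,1,1,2).

Computing H_k = (kernel of ∂_k) / (image of ∂_{k+1}):

  H_0: rank C_0 − rank ∂_1 = 7 − 6 = 1, and the invariant factors of ∂_1 are all 1, so H_0 ≅ Z.
  H_1: rank ker ∂_1 − rank ∂_2 = (18 − 6) − 12 = 0, and ∂_2 has invariant factor 2 > 1, so H_1 ≅ Z/2.
  H_2: rank ker ∂_2 − rank ∂_3 = (12 − 12) − 0 = 0, and there is no ∂_3, so H_2 ≅ 0.

As a check, the Euler characteristic is 7 − 18 + 12 = 1, which agrees with 1 − 0 + 0 = 1.
(K is a triangulation of the real projective plane RP^2.)

H_0 ≅ Z,  H_1 ≅ Z/2,  H_2 = 0.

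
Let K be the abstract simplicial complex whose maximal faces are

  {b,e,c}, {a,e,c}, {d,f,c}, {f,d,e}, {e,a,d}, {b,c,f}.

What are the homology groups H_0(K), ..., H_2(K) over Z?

H_0 ≅ Z,  H_1 ≅ Z,  H_2 = 0.

We work with the vertex ordering a < b < c < d < e < f. The simplices of K, each written with vertices in increasing order, are:

  0-simplices (6): a, b, c, d, e, f
  1-simplices (12): ac, ad, ae, bc, be, bf, cd, ce, cf, de, df, ef
  2-simplices (6): ace, ade, bce, bcf, cdf, def

Hence C_0 ≅ Z^6, C_1 ≅ Z^12, C_2 ≅ Z^6.

Boundary ∂_1: C_1 → C_0 sends each edge [p,q] (with p < q) to q − p. For instance
  ∂be = e − b.
This gives a 6×12 integer matrix of rank 5; reducing to Smith normal form yields diagonal entries (1,1,1,1,1).

Boundary ∂_2: C_2 → C_1 maps a triangle to the signed sum of its edges. For instance
  ∂def = ef − df + de,
  ∂cdf = df − cf + cd.
As a 12×6 matrix over Z this has rank 6, with invariant factors (1,1,1,1,1,1).

Now H_k = ker ∂_k / im ∂_{k+1}, so:

  H_0: rank C_0 − rank ∂_1 = 6 − 5 = 1, and the invariant factors of ∂_1 are all 1, so H_0 = Z.
  H_1: rank ker ∂_1 − rank ∂_2 = (12 − 5) − 6 = 1, and the invariant factors of ∂_2 are all 1, so H_1 = Z.
  H_2: rank ker ∂_2 − rank ∂_3 = (6 − 6) − 0 = 0, and there is no ∂_3, so H_2 = 0.

As a check, the Euler characteristic is 6 − 12 + 6 = 0, which agrees with 1 − 1 + 0 = 0.
(K is a triangulation of the cylinder S^1 x I.)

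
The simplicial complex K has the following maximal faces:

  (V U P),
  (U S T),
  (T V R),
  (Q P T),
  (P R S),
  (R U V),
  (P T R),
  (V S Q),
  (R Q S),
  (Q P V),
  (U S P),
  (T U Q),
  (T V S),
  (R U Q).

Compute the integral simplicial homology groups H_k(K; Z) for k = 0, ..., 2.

H_0 = Z,  H_1 = Z^2,  H_2 = Z.

Take the total order P < Q < R < S < T < U < V on the vertex set. Then K (dimension 2) consists of the simplices:

  0-simplices (7): P, Q, R, S, T, U, V
  1-simplices (21): PQ, PR, PS, PT, PU, PV, QR, QS, QT, QU, QV, RS, RT, RU, RV, ST, SU, SV, TU, TV, UV
  2-simplices (14): PQT, PQV, PRS, PRT, PSU, PUV, QRS, QRU, QSV, QTU, RTV, RUV, STU, STV

so the chain groups are C_0 ≅ Z^7, C_1 ≅ Z^21, C_2 ≅ Z^14.

The boundary map ∂_1: C_1 → C_0 is given by ∂[p,q] = [q] − [p].
As a 7×21 matrix over Z this has rank 6, with invariant factors (1,1,1,1,1,1).

The boundary map ∂_2: C_2 → C_1 sends each 2-simplex [p,q,r] to [q,r] − [p,r] + [p,q]. For instance
  ∂PRS = RS − PS + PR,
  ∂RTV = TV − RV + RT.
The 21×14 boundary matrix has rank 13 and Smith normal form diag(1,1,1,1,1,1,1,1,1,1,1,1,1).

Reading off H_k = ker ∂_k / im ∂_{k+1}:

  H_0: rank C_0 − rank ∂_1 = 7 − 6 = 1, and the invariant factors of ∂_1 are all 1, so H_0 ≅ Z.
  H_1: rank ker ∂_1 − rank ∂_2 = (21 − 6) − 13 = 2, and the invariant factors of ∂_2 are all 1, so H_1 ≅ Z^2.
  H_2: rank ker ∂_2 − rank ∂_3 = (14 − 13) − 0 = 1, and there is no ∂_3, so H_2 ≅ Z.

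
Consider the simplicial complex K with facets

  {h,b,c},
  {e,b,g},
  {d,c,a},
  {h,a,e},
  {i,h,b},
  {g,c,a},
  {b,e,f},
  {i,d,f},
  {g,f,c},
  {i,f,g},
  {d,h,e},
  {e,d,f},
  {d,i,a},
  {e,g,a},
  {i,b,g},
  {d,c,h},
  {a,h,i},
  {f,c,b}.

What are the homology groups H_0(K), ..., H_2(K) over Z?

Take the total order a < b < c < d < e < f < g < h < i on the vertex set. Then K (dimension 2) consists of the simplices:

  0-simplices (9): a, b, c, d, e, f, g, h, i
  1-simplices (27): ac, ad, ae, ag, ah, ai, bc, be, bf, bg, bh, bi, cd, cf, cg, ch, de, df, dh, di, ef, eg, eh, fg, fi, gi, hi
  2-simplices (18): acd, acg, adi, aeg, aeh, ahi, bcf, bch, bef, beg, bgi, bhi, cdh, cfg, def, deh, dfi, fgi

giving chain groups C_0 ≅ Z^9, C_1 ≅ Z^27, C_2 ≅ Z^18.

Boundary ∂_1: C_1 → C_0 is given by ∂[p,q] = [q] − [p].
This gives a 9×27 integer matrix of rank 8; reducing to Smith normal form yields diagonal entries (1,1,1,1,1,1,1,1).

The boundary map ∂_2: C_2 → C_1 maps a triangle to the signed sum of its edges. For instance
  ∂bch = ch − bh + bc,
  ∂cdh = dh − ch + cd.
This gives a 27×18 integer matrix of rank 18; reducing to Smith normal form yields diagonal entries (1,1,1,1,1,1,1,1,1,1,1,1,1,1,1,1,1,2).

Computing H_k = (kernel of ∂_k) / (image of ∂_{k+1}):

  H_0: rank C_0 − rank ∂_1 = 9 − 8 = 1, and the invariant factors of ∂_1 are all 1, so H_0 ≅ Z.
  H_1: rank ker ∂_1 − rank ∂_2 = (27 − 8) − 18 = 1, and ∂_2 has invariant factor 2 > 1, so H_1 ≅ Z ⊕ Z/2.
  H_2: rank ker ∂_2 − rank ∂_3 = (18 − 18) − 0 = 0, and there is no ∂_3, so H_2 ≅ 0.

As a check, the Euler characteristic is 9 − 27 + 18 = 0, which agrees with 1 − 1 + 0 = 0.

H_0 = Z,  H_1 = Z ⊕ Z/2,  H_2 = 0.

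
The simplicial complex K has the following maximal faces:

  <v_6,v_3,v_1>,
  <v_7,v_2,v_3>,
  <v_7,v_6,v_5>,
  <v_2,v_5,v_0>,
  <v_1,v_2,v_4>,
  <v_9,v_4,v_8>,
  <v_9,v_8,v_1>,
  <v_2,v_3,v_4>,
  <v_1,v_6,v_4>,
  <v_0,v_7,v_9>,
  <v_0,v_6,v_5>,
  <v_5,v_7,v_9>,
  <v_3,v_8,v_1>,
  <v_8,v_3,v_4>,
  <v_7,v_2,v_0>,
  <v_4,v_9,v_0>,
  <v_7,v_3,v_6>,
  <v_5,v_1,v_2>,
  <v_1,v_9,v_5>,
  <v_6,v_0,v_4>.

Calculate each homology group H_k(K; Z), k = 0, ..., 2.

H_0 ≅ Z,  H_1 ≅ Z ⊕ Z_2,  H_2 = 0.

Take the total order v_0 < v_1 < v_2 < v_3 < v_4 < v_5 < v_6 < v_7 < v_8 < v_9 on the vertex set. Then K (dimension 2) consists of the simplices:

  0-simplices (10): [v_0], [v_1], [v_2], [v_3], [v_4], [v_5], [v_6], [v_7], [v_8], [v_9]
  1-simplices (30): (30 of them)
  2-simplices (20): (20 of them)

Hence C_0 ≅ Z^10, C_1 ≅ Z^30, C_2 ≅ Z^20.

The boundary map ∂_1: C_1 → C_0 maps an edge to its endpoints' difference, ∂[p,q] = q − p. For instance
  ∂[v_0,v_5] = [v_5] − [v_0].
The 10×30 boundary matrix has rank 9 and Smith normal form diag(1,1,1,1,1,1,1,1,1).

Boundary ∂_2: C_2 → C_1 maps a triangle to the signed sum of its edges. For instance
  ∂[v_0,v_2,v_7] = [v_2,v_7] − [v_0,v_7] + [v_0,v_2],
  ∂[v_1,v_2,v_4] = [v_2,v_4] − [v_1,v_4] + [v_1,v_2].
The 30×20 boundary matrix has rank 20 and Smith normal form diag(1,1,1,1,1,1,1,1,1,1,1,1,1,1,1,1,1,1,1,2).

Now H_k = ker ∂_k / im ∂_{k+1}, so:

  H_0: rank C_0 − rank ∂_1 = 10 − 9 = 1, and the invariant factors of ∂_1 are all 1, so H_0 ≅ Z.
  H_1: rank ker ∂_1 − rank ∂_2 = (30 − 9) − 20 = 1, and ∂_2 has invariant factor 2 > 1, so H_1 ≅ Z ⊕ Z_2.
  H_2: rank ker ∂_2 − rank ∂_3 = (20 − 20) − 0 = 0, and there is no ∂_3, so H_2 ≅ 0.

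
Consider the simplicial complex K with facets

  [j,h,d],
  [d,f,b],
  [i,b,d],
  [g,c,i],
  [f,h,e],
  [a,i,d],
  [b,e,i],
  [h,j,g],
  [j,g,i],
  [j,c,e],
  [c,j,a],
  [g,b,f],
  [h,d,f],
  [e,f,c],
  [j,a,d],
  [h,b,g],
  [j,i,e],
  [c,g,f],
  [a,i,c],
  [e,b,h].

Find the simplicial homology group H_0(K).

K has 10 vertices, 30 edges, 20 triangles.
rank ∂_0 = 0, rank ∂_1 = 9 ⇒ b_0 = 10 − 0 − 9 = 1; all invariant factors of ∂_1 are 1 so no torsion. So H_0 = Z.

H_0 = Z.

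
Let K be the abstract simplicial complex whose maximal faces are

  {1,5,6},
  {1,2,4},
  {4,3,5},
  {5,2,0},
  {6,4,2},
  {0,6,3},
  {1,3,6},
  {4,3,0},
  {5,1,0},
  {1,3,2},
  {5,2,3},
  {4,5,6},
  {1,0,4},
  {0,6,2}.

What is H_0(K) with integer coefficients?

H_0 ≅ Z.

Order the vertices as 0 < 1 < 2 < 3 < 4 < 5 < 6. Listing each simplex with vertices in this order, K has dimension 2 with simplices:

  0-simplices (7): [0], [1], [2], [3], [4], [5], [6]
  1-simplices (21): [0,1], [0,2], [0,3], [0,4], [0,5], [0,6], [1,2], [1,3], [1,4], [1,5], [1,6], [2,3], [2,4], [2,5], [2,6], [3,4], [3,5], [3,6], [4,5], [4,6], [5,6]
  2-simplices (14): [0,1,4], [0,1,5], [0,2,5], [0,2,6], [0,3,4], [0,3,6], [1,2,3], [1,2,4], [1,3,6], [1,5,6], [2,3,5], [2,4,6], [3,4,5], [4,5,6]

Hence C_0 ≅ Z^7, C_1 ≅ Z^21, C_2 ≅ Z^14.

The boundary map ∂_1: C_1 → C_0 sends each edge [p,q] (with p < q) to q − p. For instance
  ∂[0,6] = [6] − [0].
This gives a 7×21 integer matrix of rank 6; reducing to Smith normal form yields diagonal entries (1,1,1,1,1,1).

The boundary map ∂_2: C_2 → C_1 maps a triangle to the signed sum of its edges. For instance
  ∂[2,3,5] = [3,5] − [2,5] + [2,3],
  ∂[1,2,4] = [2,4] − [1,4] + [1,2].
The 21×14 boundary matrix has rank 13 and Smith normal form diag(1,1,1,1,1,1,1,1,1,1,1,1,1).

Reading off H_k = ker ∂_k / im ∂_{k+1}:

  H_0: rank C_0 − rank ∂_1 = 7 − 6 = 1, and the invariant factors of ∂_1 are all 1, so H_0 = Z.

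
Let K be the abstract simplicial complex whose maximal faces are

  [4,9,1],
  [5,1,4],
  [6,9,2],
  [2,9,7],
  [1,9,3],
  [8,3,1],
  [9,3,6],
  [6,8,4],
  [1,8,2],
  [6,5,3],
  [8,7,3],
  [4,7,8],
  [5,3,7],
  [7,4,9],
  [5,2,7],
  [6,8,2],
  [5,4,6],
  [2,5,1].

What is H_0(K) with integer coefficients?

Fix the vertex order 1 < 2 < 3 < 4 < 5 < 6 < 7 < 8 < 9 and write every simplex with vertices in increasing order. Then dim K = 2 and the simplices of K are:

  0-simplices (9): [1], [2], [3], [4], [5], [6], [7], [8], [9]
  1-simplices (27): (27 of them)
  2-simplices (18): [1,2,5], [1,2,8], [1,3,8], [1,3,9], [1,4,5], [1,4,9], [2,5,7], [2,6,8], [2,6,9], [2,7,9], [3,5,6], [3,5,7], [3,6,9], [3,7,8], [4,5,6], [4,6,8], [4,7,8], [4,7,9]

giving chain groups C_0 ≅ Z^9, C_1 ≅ Z^27, C_2 ≅ Z^18.

∂_1: C_1 → C_0 is given by ∂[p,q] = [q] − [p]. For instance
  ∂[2,8] = [8] − [2].
The 9×27 boundary matrix has rank 8 and Smith normal form diag(1,1,1,1,1,1,1,1).

∂_2: C_2 → C_1 sends each 2-simplex [p,q,r] to [q,r] − [p,r] + [p,q]. For instance
  ∂[4,5,6] = [5,6] − [4,6] + [4,5],
  ∂[3,5,7] = [5,7] − [3,7] + [3,5].
As a 27×18 matrix over Z this has rank 17, with invariant factors (1,1,1,1,1,1,1,1,1,1,1,1,1,1,1,1,1).

From H_k ≅ ker(∂_k) / im(∂_{k+1}) we obtain:

  H_0: rank C_0 − rank ∂_1 = 9 − 8 = 1, and the invariant factors of ∂_1 are all 1, so H_0 ≅ Z.

H_0 ≅ Z.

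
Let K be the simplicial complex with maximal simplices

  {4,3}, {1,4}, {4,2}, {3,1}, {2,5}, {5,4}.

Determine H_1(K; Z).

We work with the vertex ordering 1 < 2 < 3 < 4 < 5. The simplices of K, each written with vertices in increasing order, are:

  0-simplices (5): [1], [2], [3], [4], [5]
  1-simplices (6): [1,3], [1,4], [2,4], [2,5], [3,4], [4,5]

giving chain groups C_0 ≅ Z^5, C_1 ≅ Z^6.

∂_1: C_1 → C_0 is given by ∂[p,q] = [q] − [p]. For instance
  ∂[3,4] = [4] − [3].
The 5×6 boundary matrix has rank 4 and Smith normal form diag(1,1,1,1).

From H_k ≅ ker(∂_k) / im(∂_{k+1}) we obtain:

  H_1: rank ker ∂_1 − rank ∂_2 = (6 − 4) − 0 = 2, and there is no ∂_2, so H_1 ≅ Z^2.

H_1 ≅ Z^2.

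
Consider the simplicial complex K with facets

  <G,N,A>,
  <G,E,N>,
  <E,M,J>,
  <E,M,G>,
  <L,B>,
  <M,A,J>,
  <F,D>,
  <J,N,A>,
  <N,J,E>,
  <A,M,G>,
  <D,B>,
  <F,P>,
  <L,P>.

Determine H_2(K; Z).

Take the total order A < B < D < E < F < G < J < L < M < N < P on the vertex set. Then K (dimension 2) consists of the simplices:

  0-simplices (11): A, B, D, E, F, G, J, L, M, N, P
  1-simplices (17): AG, AJ, AM, AN, BD, BL, DF, EG, EJ, EM, EN, FP, GM, GN, JM, JN, LP
  2-simplices (8): AGM, AGN, AJM, AJN, EGM, EGN, EJM, EJN

giving chain groups C_0 ≅ Z^11, C_1 ≅ Z^17, C_2 ≅ Z^8.

The boundary map ∂_1: C_1 → C_0 is given by ∂[p,q] = [q] − [p]. For instance
  ∂AN = N − A.
This gives a 11×17 integer matrix of rank 9; reducing to Smith normal form yields diagonal entries (1,1,1,1,1,1,1,1,1).

The boundary map ∂_2: C_2 → C_1 sends each 2-simplex [p,q,r] to [q,r] − [p,r] + [p,q]. For instance
  ∂EGM = GM − EM + EG,
  ∂EJN = JN − EN + EJ.
This gives a 17×8 integer matrix of rank 7; reducing to Smith normal form yields diagonal entries (1,1,1,1,1,1,1).

Reading off H_k = ker ∂_k / im ∂_{k+1}:

  H_2: rank ker ∂_2 − rank ∂_3 = (8 − 7) − 0 = 1, and there is no ∂_3, so H_2 = Z.

H_2 ≅ Z.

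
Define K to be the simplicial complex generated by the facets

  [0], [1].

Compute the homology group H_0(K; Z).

We work with the vertex ordering 0 < 1. The simplices of K, each written with vertices in increasing order, are:

  0-simplices (2): [0], [1]

Hence C_0 ≅ Z^2.

Reading off H_k = ker ∂_k / im ∂_{k+1}:

  H_0: rank C_0 − rank ∂_1 = 2 − 0 = 2, and there is no ∂_1, so H_0 = Z^2.

(K is a triangulation of a set of 2 points.)

H_0 ≅ Z^2.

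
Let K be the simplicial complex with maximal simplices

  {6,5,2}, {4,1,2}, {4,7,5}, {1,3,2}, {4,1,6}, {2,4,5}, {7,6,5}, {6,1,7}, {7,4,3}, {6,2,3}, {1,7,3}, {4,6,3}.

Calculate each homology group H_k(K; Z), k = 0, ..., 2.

Order the vertices as 1 < 2 < 3 < 4 < 5 < 6 < 7. Listing each simplex with vertices in this order, K has dimension 2 with simplices:

  0-simplices (7): [1], [2], [3], [4], [5], [6], [7]
  1-simplices (18): [1,2], [1,3], [1,4], [1,6], [1,7], [2,3], [2,4], [2,5], [2,6], [3,4], [3,6], [3,7], [4,5], [4,6], [4,7], [5,6], [5,7], [6,7]
  2-simplices (12): [1,2,3], [1,2,4], [1,3,7], [1,4,6], [1,6,7], [2,3,6], [2,4,5], [2,5,6], [3,4,6], [3,4,7], [4,5,7], [5,6,7]

giving chain groups C_0 ≅ Z^7, C_1 ≅ Z^18, C_2 ≅ Z^12.

The boundary map ∂_1: C_1 → C_0 sends each edge [p,q] (with p < q) to q − p. For instance
  ∂[2,6] = [6] − [2].
The resulting 7×18 matrix has rank 6, and its Smith normal form has invariant factors (1,1,1,1,1,1).

Boundary ∂_2: C_2 → C_1 sends each 2-simplex [p,q,r] to [q,r] − [p,r] + [p,q]. For instance
  ∂[2,5,6] = [5,6] − [2,6] + [2,5],
  ∂[3,4,6] = [4,6] − [3,6] + [3,4].
This gives a 18×12 integer matrix of rank 12; reducing to Smith normal form yields diagonal entries (1,1,1,1,1,1,1,1,1,1,1,2).

Reading off H_k = ker ∂_k / im ∂_{k+1}:

  H_0: rank C_0 − rank ∂_1 = 7 − 6 = 1, and the invariant factors of ∂_1 are all 1, so H_0 ≅ Z.
  H_1: rank ker ∂_1 − rank ∂_2 = (18 − 6) − 12 = 0, and ∂_2 has invariant factor 2 > 1, so H_1 ≅ Z/2.
  H_2: rank ker ∂_2 − rank ∂_3 = (12 − 12) − 0 = 0, and there is no ∂_3, so H_2 ≅ 0.

H_0 = Z,  H_1 = Z/2,  H_2 = 0.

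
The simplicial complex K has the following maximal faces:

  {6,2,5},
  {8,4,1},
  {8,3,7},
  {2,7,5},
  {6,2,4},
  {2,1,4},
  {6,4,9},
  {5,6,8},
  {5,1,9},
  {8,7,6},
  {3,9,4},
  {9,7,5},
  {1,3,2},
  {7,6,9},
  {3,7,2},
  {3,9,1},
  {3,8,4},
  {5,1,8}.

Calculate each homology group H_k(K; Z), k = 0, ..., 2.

We work with the vertex ordering 1 < 2 < 3 < 4 < 5 < 6 < 7 < 8 < 9. The simplices of K, each written with vertices in increasing order, are:

  0-simplices (9): [1], [2], [3], [4], [5], [6], [7], [8], [9]
  1-simplices (27): (27 of them)
  2-simplices (18): [1,2,3], [1,2,4], [1,3,9], [1,4,8], [1,5,8], [1,5,9], [2,3,7], [2,4,6], [2,5,6], [2,5,7], [3,4,8], [3,4,9], [3,7,8], [4,6,9], [5,6,8], [5,7,9], [6,7,8], [6,7,9]

giving chain groups C_0 ≅ Z^9, C_1 ≅ Z^27, C_2 ≅ Z^18.

Boundary ∂_1: C_1 → C_0 is given by ∂[p,q] = [q] − [p]. For instance
  ∂[4,6] = [6] − [4].
As a 9×27 matrix over Z this has rank 8, with invariant factors (1,1,1,1,1,1,1,1).

∂_2: C_2 → C_1 sends each 2-simplex [p,q,r] to [q,r] − [p,r] + [p,q]. For instance
  ∂[3,4,8] = [4,8] − [3,8] + [3,4],
  ∂[1,5,9] = [5,9] − [1,9] + [1,5].
This gives a 27×18 integer matrix of rank 18; reducing to Smith normal form yields diagonal entries (1,1,1,1,1,1,1,1,1,1,1,1,1,1,1,1,1,2).

Computing H_k = (kernel of ∂_k) / (image of ∂_{k+1}):

  H_0: rank C_0 − rank ∂_1 = 9 − 8 = 1, and the invariant factors of ∂_1 are all 1, so H_0 ≅ Z.
  H_1: rank ker ∂_1 − rank ∂_2 = (27 − 8) − 18 = 1, and ∂_2 has invariant factor 2 > 1, so H_1 ≅ Z ⊕ Z/2.
  H_2: rank ker ∂_2 − rank ∂_3 = (18 − 18) − 0 = 0, and there is no ∂_3, so H_2 ≅ 0.

As a check, the Euler characteristic is 9 − 27 + 18 = 0, which agrees with 1 − 1 + 0 = 0.
(K is a triangulation of the Klein bottle.)

H_0 = Z,  H_1 = Z ⊕ Z/2,  H_2 = 0.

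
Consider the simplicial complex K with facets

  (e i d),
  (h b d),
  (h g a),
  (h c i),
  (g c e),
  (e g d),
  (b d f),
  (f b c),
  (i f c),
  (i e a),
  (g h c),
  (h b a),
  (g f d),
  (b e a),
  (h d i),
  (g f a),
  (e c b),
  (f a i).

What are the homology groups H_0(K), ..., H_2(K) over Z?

H_0 ≅ Z,  H_1 ≅ Z^2,  H_2 ≅ Z.

K has 9 vertices, 27 edges, 18 triangles.
rank ∂_0 = 0, rank ∂_1 = 8 ⇒ b_0 = 9 − 0 − 8 = 1; all invariant factors of ∂_1 are 1 so no torsion. So H_0 = Z.
rank ∂_1 = 8, rank ∂_2 = 17 ⇒ b_1 = 27 − 8 − 17 = 2; all invariant factors of ∂_2 are 1 so no torsion. So H_1 = Z^2.
rank ∂_2 = 17, rank ∂_3 = 0 ⇒ b_2 = 18 − 17 − 0 = 1. So H_2 = Z.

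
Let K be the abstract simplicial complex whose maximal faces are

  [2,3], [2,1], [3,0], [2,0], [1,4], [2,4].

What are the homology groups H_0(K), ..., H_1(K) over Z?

H_0 ≅ Z,  H_1 ≅ Z^2.

Fix the vertex order 0 < 1 < 2 < 3 < 4 and write every simplex with vertices in increasing order. Then dim K = 1 and the simplices of K are:

  0-simplices (5): [0], [1], [2], [3], [4]
  1-simplices (6): [0,2], [0,3], [1,2], [1,4], [2,3], [2,4]

giving chain groups C_0 ≅ Z^5, C_1 ≅ Z^6.

Boundary ∂_1: C_1 → C_0 maps an edge to its endpoints' difference, ∂[p,q] = q − p. For instance
  ∂[2,4] = [4] − [2].
As a 5×6 matrix over Z this has rank 4, with invariant factors (1,1,1,1).

Now H_k = ker ∂_k / im ∂_{k+1}, so:

  H_0: rank C_0 − rank ∂_1 = 5 − 4 = 1, and the invariant factors of ∂_1 are all 1, so H_0 = Z.
  H_1: rank ker ∂_1 − rank ∂_2 = (6 − 4) − 0 = 2, and there is no ∂_2, so H_1 = Z^2.

As a check, the Euler characteristic is 5 − 6 = -1, which agrees with 1 − 2 = -1.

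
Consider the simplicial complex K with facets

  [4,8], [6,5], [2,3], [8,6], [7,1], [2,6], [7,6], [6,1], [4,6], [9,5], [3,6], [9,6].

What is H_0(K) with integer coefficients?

Order the vertices as 1 < 2 < 3 < 4 < 5 < 6 < 7 < 8 < 9. Listing each simplex with vertices in this order, K has dimension 1 with simplices:

  0-simplices (9): [1], [2], [3], [4], [5], [6], [7], [8], [9]
  1-simplices (12): [1,6], [1,7], [2,3], [2,6], [3,6], [4,6], [4,8], [5,6], [5,9], [6,7], [6,8], [6,9]

Hence C_0 ≅ Z^9, C_1 ≅ Z^12.

Boundary ∂_1: C_1 → C_0 maps an edge to its endpoints' difference, ∂[p,q] = q − p.
The resulting 9×12 matrix has rank 8, and its Smith normal form has invariant factors (1,1,1,1,1,1,1,1).

From H_k ≅ ker(∂_k) / im(∂_{k+1}) we obtain:

  H_0: rank C_0 − rank ∂_1 = 9 − 8 = 1, and the invariant factors of ∂_1 are all 1, so H_0 ≅ Z.

(K is a triangulation of a wedge of 4 circles.)

H_0 ≅ Z.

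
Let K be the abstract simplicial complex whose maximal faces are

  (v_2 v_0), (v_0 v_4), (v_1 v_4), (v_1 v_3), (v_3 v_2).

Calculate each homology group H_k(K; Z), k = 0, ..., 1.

Take the total order v_0 < v_1 < v_2 < v_3 < v_4 on the vertex set. Then K (dimension 1) consists of the simplices:

  0-simplices (5): [v_0], [v_1], [v_2], [v_3], [v_4]
  1-simplices (5): [v_0,v_2], [v_0,v_4], [v_1,v_3], [v_1,v_4], [v_2,v_3]

giving chain groups C_0 ≅ Z^5, C_1 ≅ Z^5.

∂_1: C_1 → C_0 maps an edge to its endpoints' difference, ∂[p,q] = q − p. For instance
  ∂[v_1,v_3] = [v_3] − [v_1].
This gives a 5×5 integer matrix of rank 4; reducing to Smith normal form yields diagonal entries (1,1,1,1).

Reading off H_k = ker ∂_k / im ∂_{k+1}:

  H_0: rank C_0 − rank ∂_1 = 5 − 4 = 1, and the invariant factors of ∂_1 are all 1, so H_0 = Z.
  H_1: rank ker ∂_1 − rank ∂_2 = (5 − 4) − 0 = 1, and there is no ∂_2, so H_1 = Z.

As a check, the Euler characteristic is 5 − 5 = 0, which agrees with 1 − 1 = 0.

H_0 = Z,  H_1 = Z.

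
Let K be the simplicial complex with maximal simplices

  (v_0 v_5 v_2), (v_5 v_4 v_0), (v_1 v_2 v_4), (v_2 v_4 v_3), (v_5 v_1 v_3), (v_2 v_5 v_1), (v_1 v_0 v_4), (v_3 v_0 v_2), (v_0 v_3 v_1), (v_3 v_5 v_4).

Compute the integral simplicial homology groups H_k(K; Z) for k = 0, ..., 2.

Take the total order v_0 < v_1 < v_2 < v_3 < v_4 < v_5 on the vertex set. Then K (dimension 2) consists of the simplices:

  0-simplices (6): [v_0], [v_1], [v_2], [v_3], [v_4], [v_5]
  1-simplices (15): (15 of them)
  2-simplices (10): [v_0,v_1,v_3], [v_0,v_1,v_4], [v_0,v_2,v_3], [v_0,v_2,v_5], [v_0,v_4,v_5], [v_1,v_2,v_4], [v_1,v_2,v_5], [v_1,v_3,v_5], [v_2,v_3,v_4], [v_3,v_4,v_5]

Hence C_0 ≅ Z^6, C_1 ≅ Z^15, C_2 ≅ Z^10.

∂_1: C_1 → C_0 maps an edge to its endpoints' difference, ∂[p,q] = q − p. For instance
  ∂[v_1,v_5] = [v_5] − [v_1].
The 6×15 boundary matrix has rank 5 and Smith normal form diag(1,1,1,1,1).

The boundary map ∂_2: C_2 → C_1 maps a triangle to the signed sum of its edges. For instance
  ∂[v_0,v_1,v_4] = [v_1,v_4] − [v_0,v_4] + [v_0,v_1],
  ∂[v_1,v_2,v_4] = [v_2,v_4] − [v_1,v_4] + [v_1,v_2].
The 15×10 boundary matrix has rank 10 and Smith normal form diag(1,1,1,1,1,1,1,1,1,2).

Computing H_k = (kernel of ∂_k) / (image of ∂_{k+1}):

  H_0: rank C_0 − rank ∂_1 = 6 − 5 = 1, and the invariant factors of ∂_1 are all 1, so H_0 = Z.
  H_1: rank ker ∂_1 − rank ∂_2 = (15 − 5) − 10 = 0, and ∂_2 has invariant factor 2 > 1, so H_1 = Z/2Z.
  H_2: rank ker ∂_2 − rank ∂_3 = (10 − 10) − 0 = 0, and there is no ∂_3, so H_2 = 0.

As a check, the Euler characteristic is 6 − 15 + 10 = 1, which agrees with 1 − 0 + 0 = 1.

H_0 ≅ Z,  H_1 ≅ Z/2Z,  H_2 = 0.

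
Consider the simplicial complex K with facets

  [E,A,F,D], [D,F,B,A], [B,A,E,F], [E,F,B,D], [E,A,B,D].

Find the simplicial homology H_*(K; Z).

Take the total order A < B < D < E < F on the vertex set. Then K (dimension 3) consists of the simplices:

  0-simplices (5): A, B, D, E, F
  1-simplices (10): AB, AD, AE, AF, BD, BE, BF, DE, DF, EF
  2-simplices (10): ABD, ABE, ABF, ADE, ADF, AEF, BDE, BDF, BEF, DEF
  3-simplices (5): ABDE, ABDF, ABEF, ADEF, BDEF

Hence C_0 ≅ Z^5, C_1 ≅ Z^10, C_2 ≅ Z^10, C_3 ≅ Z^5.

The boundary map ∂_1: C_1 → C_0 maps an edge to its endpoints' difference, ∂[p,q] = q − p. For instance
  ∂AE = E − A.
As a 5×10 matrix over Z this has rank 4, with invariant factors (1,1,1,1).

Boundary ∂_2: C_2 → C_1 sends each 2-simplex [p,q,r] to [q,r] − [p,r] + [p,q]. For instance
  ∂ABE = BE − AE + AB,
  ∂ABF = BF − AF + AB.
As a 10×10 matrix over Z this has rank 6, with invariant factors (1,1,1,1,1,1).

∂_3: C_3 → C_2 sends each 3-simplex σ to the alternating sum Σ_i (−1)^i (σ with its i-th vertex removed). For instance
  ∂ABDF = BDF − ADF + ABF − ABD,
  ∂ABDE = BDE − ADE + ABE − ABD.
As a 10×5 matrix over Z this has rank 4, with invariant factors (1,1,1,1).

Computing H_k = (kernel of ∂_k) / (image of ∂_{k+1}):

  H_0: rank C_0 − rank ∂_1 = 5 − 4 = 1, and the invariant factors of ∂_1 are all 1, so H_0 = Z.
  H_1: rank ker ∂_1 − rank ∂_2 = (10 − 4) − 6 = 0, and the invariant factors of ∂_2 are all 1, so H_1 = 0.
  H_2: rank ker ∂_2 − rank ∂_3 = (10 − 6) − 4 = 0, and the invariant factors of ∂_3 are all 1, so H_2 = 0.
  H_3: rank ker ∂_3 − rank ∂_4 = (5 − 4) − 0 = 1, and there is no ∂_4, so H_3 = Z.

As a check, the Euler characteristic is 5 − 10 + 10 − 5 = 0, which agrees with 1 − 0 + 0 − 1 = 0.

H_0 ≅ Z,  H_1 = 0,  H_2 = 0,  H_3 ≅ Z.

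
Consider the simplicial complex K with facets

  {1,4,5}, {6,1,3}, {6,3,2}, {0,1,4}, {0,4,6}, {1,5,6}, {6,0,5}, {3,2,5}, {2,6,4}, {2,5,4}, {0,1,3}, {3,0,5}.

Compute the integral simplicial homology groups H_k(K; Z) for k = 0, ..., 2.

H_0 = Z,  H_1 = Z/2,  H_2 = 0.

Take the total order 0 < 1 < 2 < 3 < 4 < 5 < 6 on the vertex set. Then K (dimension 2) consists of the simplices:

  0-simplices (7): [0], [1], [2], [3], [4], [5], [6]
  1-simplices (18): [0,1], [0,3], [0,4], [0,5], [0,6], [1,3], [1,4], [1,5], [1,6], [2,3], [2,4], [2,5], [2,6], [3,5], [3,6], [4,5], [4,6], [5,6]
  2-simplices (12): [0,1,3], [0,1,4], [0,3,5], [0,4,6], [0,5,6], [1,3,6], [1,4,5], [1,5,6], [2,3,5], [2,3,6], [2,4,5], [2,4,6]

Hence C_0 ≅ Z^7, C_1 ≅ Z^18, C_2 ≅ Z^12.

Boundary ∂_1: C_1 → C_0 is given by ∂[p,q] = [q] − [p]. For instance
  ∂[1,3] = [3] − [1].
The 7×18 boundary matrix has rank 6 and Smith normal form diag(1,1,1,1,1,1).

∂_2: C_2 → C_1 sends each 2-simplex [p,q,r] to [q,r] − [p,r] + [p,q]. For instance
  ∂[0,5,6] = [5,6] − [0,6] + [0,5],
  ∂[2,3,5] = [3,5] − [2,5] + [2,3].
This gives a 18×12 integer matrix of rank 12; reducing to Smith normal form yields diagonal entries (1,1,1,1,1,1,1,1,1,1,1,2).

Now H_k = ker ∂_k / im ∂_{k+1}, so:

  H_0: rank C_0 − rank ∂_1 = 7 − 6 = 1, and the invariant factors of ∂_1 are all 1, so H_0 ≅ Z.
  H_1: rank ker ∂_1 − rank ∂_2 = (18 − 6) − 12 = 0, and ∂_2 has invariant factor 2 > 1, so H_1 ≅ Z/2.
  H_2: rank ker ∂_2 − rank ∂_3 = (12 − 12) − 0 = 0, and there is no ∂_3, so H_2 ≅ 0.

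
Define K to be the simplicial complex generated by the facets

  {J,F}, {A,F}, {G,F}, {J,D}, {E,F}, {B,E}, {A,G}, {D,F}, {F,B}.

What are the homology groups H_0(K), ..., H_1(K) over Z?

We work with the vertex ordering A < B < D < E < F < G < J. The simplices of K, each written with vertices in increasing order, are:

  0-simplices (7): A, B, D, E, F, G, J
  1-simplices (9): AF, AG, BE, BF, DF, DJ, EF, FG, FJ

giving chain groups C_0 ≅ Z^7, C_1 ≅ Z^9.

∂_1: C_1 → C_0 maps an edge to its endpoints' difference, ∂[p,q] = q − p. For instance
  ∂FJ = J − F.
The resulting 7×9 matrix has rank 6, and its Smith normal form has invariant factors (1,1,1,1,1,1).

Reading off H_k = ker ∂_k / im ∂_{k+1}:

  H_0: rank C_0 − rank ∂_1 = 7 − 6 = 1, and the invariant factors of ∂_1 are all 1, so H_0 ≅ Z.
  H_1: rank ker ∂_1 − rank ∂_2 = (9 − 6) − 0 = 3, and there is no ∂_2, so H_1 ≅ Z^3.

H_0 ≅ Z,  H_1 ≅ Z^3.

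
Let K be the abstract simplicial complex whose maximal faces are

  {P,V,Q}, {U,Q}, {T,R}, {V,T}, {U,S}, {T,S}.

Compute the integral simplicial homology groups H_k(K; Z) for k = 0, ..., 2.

H_0 ≅ Z,  H_1 ≅ Z,  H_2 = 0.

We work with the vertex ordering P < Q < R < S < T < U < V. The simplices of K, each written with vertices in increasing order, are:

  0-simplices (7): P, Q, R, S, T, U, V
  1-simplices (8): PQ, PV, QU, QV, RT, ST, SU, TV
  2-simplices (1): PQV

Hence C_0 ≅ Z^7, C_1 ≅ Z^8, C_2 ≅ Z^1.

∂_1: C_1 → C_0 maps an edge to its endpoints' difference, ∂[p,q] = q − p. For instance
  ∂QV = V − Q.
The resulting 7×8 matrix has rank 6, and its Smith normal form has invariant factors (1,1,1,1,1,1).

The boundary map ∂_2: C_2 → C_1 maps a triangle to the signed sum of its edges. For instance
  ∂PQV = QV − PV + PQ.
As a 8×1 matrix over Z this has rank 1, with invariant factors (1).

Computing H_k = (kernel of ∂_k) / (image of ∂_{k+1}):

  H_0: rank C_0 − rank ∂_1 = 7 − 6 = 1, and the invariant factors of ∂_1 are all 1, so H_0 ≅ Z.
  H_1: rank ker ∂_1 − rank ∂_2 = (8 − 6) − 1 = 1, and the invariant factors of ∂_2 are all 1, so H_1 ≅ Z.
  H_2: rank ker ∂_2 − rank ∂_3 = (1 − 1) − 0 = 0, and there is no ∂_3, so H_2 ≅ 0.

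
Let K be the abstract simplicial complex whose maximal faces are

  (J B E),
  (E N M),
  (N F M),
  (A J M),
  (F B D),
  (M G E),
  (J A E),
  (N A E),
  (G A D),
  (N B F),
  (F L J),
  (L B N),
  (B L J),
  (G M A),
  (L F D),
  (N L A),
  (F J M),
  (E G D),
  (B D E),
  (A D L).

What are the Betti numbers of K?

b_0 = 1, b_1 = 1, b_2 = 0.

We work with the vertex ordering A < B < D < E < F < G < J < L < M < N. The simplices of K, each written with vertices in increasing order, are:

  0-simplices (10): A, B, D, E, F, G, J, L, M, N
  1-simplices (30): AD, AE, AG, AJ, AL, AM, AN, BD, BE, BF, BJ, BL, BN, DE, DF, DG, DL, EG, EJ, EM, EN, FJ, FL, FM, FN, GM, JL, JM, LN, MN
  2-simplices (20): ADG, ADL, AEJ, AEN, AGM, AJM, ALN, BDE, BDF, BEJ, BFN, BJL, BLN, DEG, DFL, EGM, EMN, FJL, FJM, FMN

Hence C_0 ≅ Z^10, C_1 ≅ Z^30, C_2 ≅ Z^20.

The boundary map ∂_1: C_1 → C_0 is given by ∂[p,q] = [q] − [p].
As a 10×30 matrix over Z this has rank 9, with invariant factors (1,1,1,1,1,1,1,1,1).

Boundary ∂_2: C_2 → C_1 acts by ∂[p,q,r] = [q,r] − [p,r] + [p,q]. For instance
  ∂ADG = DG − AG + AD,
  ∂AGM = GM − AM + AG.
As a 30×20 matrix over Z this has rank 20, with invariant factors (1,1,1,1,1,1,1,1,1,1,1,1,1,1,1,1,1,1,1,2).

Reading off H_k = ker ∂_k / im ∂_{k+1}:

  H_0: rank C_0 − rank ∂_1 = 10 − 9 = 1, and the invariant factors of ∂_1 are all 1, so H_0 ≅ Z.
  H_1: rank ker ∂_1 − rank ∂_2 = (30 − 9) − 20 = 1, and ∂_2 has invariant factor 2 > 1, so H_1 ≅ Z ⊕ Z/2Z.
  H_2: rank ker ∂_2 − rank ∂_3 = (20 − 20) − 0 = 0, and there is no ∂_3, so H_2 ≅ 0.

As a check, the Euler characteristic is 10 − 30 + 20 = 0, which agrees with 1 − 1 + 0 = 0.

Hence the Betti numbers are b_0 = 1, b_1 = 1, b_2 = 0.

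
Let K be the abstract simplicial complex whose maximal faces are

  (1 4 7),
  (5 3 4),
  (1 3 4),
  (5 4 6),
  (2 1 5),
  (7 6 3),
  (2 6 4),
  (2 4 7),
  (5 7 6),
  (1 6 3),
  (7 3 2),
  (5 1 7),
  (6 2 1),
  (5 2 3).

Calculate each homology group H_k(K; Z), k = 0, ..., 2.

Order the vertices as 1 < 2 < 3 < 4 < 5 < 6 < 7. Listing each simplex with vertices in this order, K has dimension 2 with simplices:

  0-simplices (7): [1], [2], [3], [4], [5], [6], [7]
  1-simplices (21): [1,2], [1,3], [1,4], [1,5], [1,6], [1,7], [2,3], [2,4], [2,5], [2,6], [2,7], [3,4], [3,5], [3,6], [3,7], [4,5], [4,6], [4,7], [5,6], [5,7], [6,7]
  2-simplices (14): [1,2,5], [1,2,6], [1,3,4], [1,3,6], [1,4,7], [1,5,7], [2,3,5], [2,3,7], [2,4,6], [2,4,7], [3,4,5], [3,6,7], [4,5,6], [5,6,7]

giving chain groups C_0 ≅ Z^7, C_1 ≅ Z^21, C_2 ≅ Z^14.

∂_1: C_1 → C_0 sends each edge [p,q] (with p < q) to q − p.
The resulting 7×21 matrix has rank 6, and its Smith normal form has invariant factors (1,1,1,1,1,1).

∂_2: C_2 → C_1 maps a triangle to the signed sum of its edges. For instance
  ∂[1,3,6] = [3,6] − [1,6] + [1,3],
  ∂[1,5,7] = [5,7] − [1,7] + [1,5].
As a 21×14 matrix over Z this has rank 13, with invariant factors (1,1,1,1,1,1,1,1,1,1,1,1,1).

Reading off H_k = ker ∂_k / im ∂_{k+1}:

  H_0: rank C_0 − rank ∂_1 = 7 − 6 = 1, and the invariant factors of ∂_1 are all 1, so H_0 ≅ Z.
  H_1: rank ker ∂_1 − rank ∂_2 = (21 − 6) − 13 = 2, and the invariant factors of ∂_2 are all 1, so H_1 ≅ Z^2.
  H_2: rank ker ∂_2 − rank ∂_3 = (14 − 13) − 0 = 1, and there is no ∂_3, so H_2 ≅ Z.

H_0 = Z,  H_1 = Z^2,  H_2 = Z.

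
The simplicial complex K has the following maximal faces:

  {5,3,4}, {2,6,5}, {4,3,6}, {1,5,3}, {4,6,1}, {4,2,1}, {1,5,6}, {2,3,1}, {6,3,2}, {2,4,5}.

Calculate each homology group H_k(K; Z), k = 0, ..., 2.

We work with the vertex ordering 1 < 2 < 3 < 4 < 5 < 6. The simplices of K, each written with vertices in increasing order, are:

  0-simplices (6): [1], [2], [3], [4], [5], [6]
  1-simplices (15): [1,2], [1,3], [1,4], [1,5], [1,6], [2,3], [2,4], [2,5], [2,6], [3,4], [3,5], [3,6], [4,5], [4,6], [5,6]
  2-simplices (10): [1,2,3], [1,2,4], [1,3,5], [1,4,6], [1,5,6], [2,3,6], [2,4,5], [2,5,6], [3,4,5], [3,4,6]

so the chain groups are C_0 ≅ Z^6, C_1 ≅ Z^15, C_2 ≅ Z^10.

∂_1: C_1 → C_0 sends each edge [p,q] (with p < q) to q − p.
As a 6×15 matrix over Z this has rank 5, with invariant factors (1,1,1,1,1).

Boundary ∂_2: C_2 → C_1 sends each 2-simplex [p,q,r] to [q,r] − [p,r] + [p,q]. For instance
  ∂[1,4,6] = [4,6] − [1,6] + [1,4],
  ∂[1,3,5] = [3,5] − [1,5] + [1,3].
This gives a 15×10 integer matrix of rank 10; reducing to Smith normal form yields diagonal entries (1,1,1,1,1,1,1,1,1,2).

Now H_k = ker ∂_k / im ∂_{k+1}, so:

  H_0: rank C_0 − rank ∂_1 = 6 − 5 = 1, and the invariant factors of ∂_1 are all 1, so H_0 = Z.
  H_1: rank ker ∂_1 − rank ∂_2 = (15 − 5) − 10 = 0, and ∂_2 has invariant factor 2 > 1, so H_1 = Z/2.
  H_2: rank ker ∂_2 − rank ∂_3 = (10 − 10) − 0 = 0, and there is no ∂_3, so H_2 = 0.

H_0 = Z,  H_1 = Z/2,  H_2 = 0.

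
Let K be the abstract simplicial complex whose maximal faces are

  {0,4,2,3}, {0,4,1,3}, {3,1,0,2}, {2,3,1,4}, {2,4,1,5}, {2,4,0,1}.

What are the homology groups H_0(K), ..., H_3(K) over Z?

H_0 = Z,  H_1 = 0,  H_2 = 0,  H_3 = Z.

Order the vertices as 0 < 1 < 2 < 3 < 4 < 5. Listing each simplex with vertices in this order, K has dimension 3 with simplices:

  0-simplices (6): [0], [1], [2], [3], [4], [5]
  1-simplices (13): [0,1], [0,2], [0,3], [0,4], [1,2], [1,3], [1,4], [1,5], [2,3], [2,4], [2,5], [3,4], [4,5]
  2-simplices (13): [0,1,2], [0,1,3], [0,1,4], [0,2,3], [0,2,4], [0,3,4], [1,2,3], [1,2,4], [1,2,5], [1,3,4], [1,4,5], [2,3,4], [2,4,5]
  3-simplices (6): [0,1,2,3], [0,1,2,4], [0,1,3,4], [0,2,3,4], [1,2,3,4], [1,2,4,5]

so the chain groups are C_0 ≅ Z^6, C_1 ≅ Z^13, C_2 ≅ Z^13, C_3 ≅ Z^6.

∂_1: C_1 → C_0 is given by ∂[p,q] = [q] − [p]. For instance
  ∂[0,4] = [4] − [0].
This gives a 6×13 integer matrix of rank 5; reducing to Smith normal form yields diagonal entries (1,1,1,1,1).

Boundary ∂_2: C_2 → C_1 maps a triangle to the signed sum of its edges. For instance
  ∂[1,2,3] = [2,3] − [1,3] + [1,2],
  ∂[0,1,4] = [1,4] − [0,4] + [0,1].
This gives a 13×13 integer matrix of rank 8; reducing to Smith normal form yields diagonal entries (1,1,1,1,1,1,1,1).

Boundary ∂_3: C_3 → C_2 sends each 3-simplex σ to the alternating sum Σ_i (−1)^i (σ with its i-th vertex removed). For instance
  ∂[0,1,2,4] = [1,2,4] − [0,2,4] + [0,1,4] − [0,1,2],
  ∂[0,2,3,4] = [2,3,4] − [0,3,4] + [0,2,4] − [0,2,3].
As a 13×6 matrix over Z this has rank 5, with invariant factors (1,1,1,1,1).

Reading off H_k = ker ∂_k / im ∂_{k+1}:

  H_0: rank C_0 − rank ∂_1 = 6 − 5 = 1, and the invariant factors of ∂_1 are all 1, so H_0 = Z.
  H_1: rank ker ∂_1 − rank ∂_2 = (13 − 5) − 8 = 0, and the invariant factors of ∂_2 are all 1, so H_1 = 0.
  H_2: rank ker ∂_2 − rank ∂_3 = (13 − 8) − 5 = 0, and the invariant factors of ∂_3 are all 1, so H_2 = 0.
  H_3: rank ker ∂_3 − rank ∂_4 = (6 − 5) − 0 = 1, and there is no ∂_4, so H_3 = Z.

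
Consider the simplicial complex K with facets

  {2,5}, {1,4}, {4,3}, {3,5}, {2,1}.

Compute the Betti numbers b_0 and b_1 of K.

b_0 = 1, b_1 = 1.

Order the vertices as 1 < 2 < 3 < 4 < 5. Listing each simplex with vertices in this order, K has dimension 1 with simplices:

  0-simplices (5): [1], [2], [3], [4], [5]
  1-simplices (5): [1,2], [1,4], [2,5], [3,4], [3,5]

giving chain groups C_0 ≅ Z^5, C_1 ≅ Z^5.

∂_1: C_1 → C_0 sends each edge [p,q] (with p < q) to q − p.
This gives a 5×5 integer matrix of rank 4; reducing to Smith normal form yields diagonal entries (1,1,1,1).

Now H_k = ker ∂_k / im ∂_{k+1}, so:

  H_0: rank C_0 − rank ∂_1 = 5 − 4 = 1, and the invariant factors of ∂_1 are all 1, so H_0 ≅ Z.
  H_1: rank ker ∂_1 − rank ∂_2 = (5 − 4) − 0 = 1, and there is no ∂_2, so H_1 ≅ Z.

Hence the Betti numbers are b_0 = 1, b_1 = 1.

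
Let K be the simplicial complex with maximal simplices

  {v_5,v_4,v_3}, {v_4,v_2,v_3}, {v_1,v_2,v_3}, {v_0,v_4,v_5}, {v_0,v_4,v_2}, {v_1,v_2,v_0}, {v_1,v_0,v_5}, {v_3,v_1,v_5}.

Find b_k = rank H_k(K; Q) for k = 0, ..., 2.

b_0 = 1, b_1 = 0, b_2 = 1.

We work with the vertex ordering v_0 < v_1 < v_2 < v_3 < v_4 < v_5. The simplices of K, each written with vertices in increasing order, are:

  0-simplices (6): [v_0], [v_1], [v_2], [v_3], [v_4], [v_5]
  1-simplices (12): [v_0,v_1], [v_0,v_2], [v_0,v_4], [v_0,v_5], [v_1,v_2], [v_1,v_3], [v_1,v_5], [v_2,v_3], [v_2,v_4], [v_3,v_4], [v_3,v_5], [v_4,v_5]
  2-simplices (8): [v_0,v_1,v_2], [v_0,v_1,v_5], [v_0,v_2,v_4], [v_0,v_4,v_5], [v_1,v_2,v_3], [v_1,v_3,v_5], [v_2,v_3,v_4], [v_3,v_4,v_5]

Hence C_0 ≅ Z^6, C_1 ≅ Z^12, C_2 ≅ Z^8.

Boundary ∂_1: C_1 → C_0 maps an edge to its endpoints' difference, ∂[p,q] = q − p.
The 6×12 boundary matrix has rank 5 and Smith normal form diag(1,1,1,1,1).

Boundary ∂_2: C_2 → C_1 acts by ∂[p,q,r] = [q,r] − [p,r] + [p,q]. For instance
  ∂[v_0,v_2,v_4] = [v_2,v_4] − [v_0,v_4] + [v_0,v_2],
  ∂[v_0,v_1,v_2] = [v_1,v_2] − [v_0,v_2] + [v_0,v_1].
The resulting 12×8 matrix has rank 7, and its Smith normal form has invariant factors (1,1,1,1,1,1,1).

Computing H_k = (kernel of ∂_k) / (image of ∂_{k+1}):

  H_0: rank C_0 − rank ∂_1 = 6 − 5 = 1, and the invariant factors of ∂_1 are all 1, so H_0 ≅ Z.
  H_1: rank ker ∂_1 − rank ∂_2 = (12 − 5) − 7 = 0, and the invariant factors of ∂_2 are all 1, so H_1 ≅ 0.
  H_2: rank ker ∂_2 − rank ∂_3 = (8 − 7) − 0 = 1, and there is no ∂_3, so H_2 ≅ Z.

(K is a triangulation of the 2-sphere S^2.)

Hence the Betti numbers are b_0 = 1, b_1 = 0, b_2 = 1.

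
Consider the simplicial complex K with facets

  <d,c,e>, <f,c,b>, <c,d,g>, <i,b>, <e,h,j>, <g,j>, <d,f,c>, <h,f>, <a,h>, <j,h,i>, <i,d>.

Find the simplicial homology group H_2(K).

H_2 = 0.

Take the total order a < b < c < d < e < f < g < h < i < j on the vertex set. Then K (dimension 2) consists of the simplices:

  0-simplices (10): a, b, c, d, e, f, g, h, i, j
  1-simplices (19): ah, bc, bf, bi, cd, ce, cf, cg, de, df, dg, di, eh, ej, fh, gj, hi, hj, ij
  2-simplices (6): bcf, cde, cdf, cdg, ehj, hij

giving chain groups C_0 ≅ Z^10, C_1 ≅ Z^19, C_2 ≅ Z^6.

The boundary map ∂_1: C_1 → C_0 is given by ∂[p,q] = [q] − [p].
The resulting 10×19 matrix has rank 9, and its Smith normal form has invariant factors (1,1,1,1,1,1,1,1,1).

Boundary ∂_2: C_2 → C_1 acts by ∂[p,q,r] = [q,r] − [p,r] + [p,q]. For instance
  ∂bcf = cf − bf + bc,
  ∂cde = de − ce + cd.
The resulting 19×6 matrix has rank 6, and its Smith normal form has invariant factors (1,1,1,1,1,1).

Reading off H_k = ker ∂_k / im ∂_{k+1}:

  H_2: rank ker ∂_2 − rank ∂_3 = (6 − 6) − 0 = 0, and there is no ∂_3, so H_2 = 0.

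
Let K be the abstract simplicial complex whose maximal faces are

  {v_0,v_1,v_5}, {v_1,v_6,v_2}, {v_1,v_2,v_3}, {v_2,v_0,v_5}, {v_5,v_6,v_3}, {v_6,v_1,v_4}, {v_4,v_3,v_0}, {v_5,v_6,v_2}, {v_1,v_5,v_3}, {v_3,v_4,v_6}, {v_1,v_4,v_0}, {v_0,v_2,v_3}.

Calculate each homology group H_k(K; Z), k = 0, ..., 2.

H_0 ≅ Z,  H_1 ≅ Z/2,  H_2 = 0.

Order the vertices as v_0 < v_1 < v_2 < v_3 < v_4 < v_5 < v_6. Listing each simplex with vertices in this order, K has dimension 2 with simplices:

  0-simplices (7): [v_0], [v_1], [v_2], [v_3], [v_4], [v_5], [v_6]
  1-simplices (18): (18 of them)
  2-simplices (12): (12 of them)

Hence C_0 ≅ Z^7, C_1 ≅ Z^18, C_2 ≅ Z^12.

∂_1: C_1 → C_0 maps an edge to its endpoints' difference, ∂[p,q] = q − p. For instance
  ∂[v_0,v_5] = [v_5] − [v_0].
The resulting 7×18 matrix has rank 6, and its Smith normal form has invariant factors (1,1,1,1,1,1).

Boundary ∂_2: C_2 → C_1 maps a triangle to the signed sum of its edges. For instance
  ∂[v_1,v_3,v_5] = [v_3,v_5] − [v_1,v_5] + [v_1,v_3],
  ∂[v_3,v_4,v_6] = [v_4,v_6] − [v_3,v_6] + [v_3,v_4].
The 18×12 boundary matrix has rank 12 and Smith normal form diag(1,1,1,1,1,1,1,1,1,1,1,2).

Now H_k = ker ∂_k / im ∂_{k+1}, so:

  H_0: rank C_0 − rank ∂_1 = 7 − 6 = 1, and the invariant factors of ∂_1 are all 1, so H_0 = Z.
  H_1: rank ker ∂_1 − rank ∂_2 = (18 − 6) − 12 = 0, and ∂_2 has invariant factor 2 > 1, so H_1 = Z/2.
  H_2: rank ker ∂_2 − rank ∂_3 = (12 − 12) − 0 = 0, and there is no ∂_3, so H_2 = 0.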